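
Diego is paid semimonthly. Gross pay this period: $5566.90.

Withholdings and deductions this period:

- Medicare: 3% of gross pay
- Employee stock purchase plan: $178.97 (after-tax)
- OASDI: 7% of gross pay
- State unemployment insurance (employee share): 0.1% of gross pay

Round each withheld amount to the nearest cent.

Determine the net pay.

$4825.67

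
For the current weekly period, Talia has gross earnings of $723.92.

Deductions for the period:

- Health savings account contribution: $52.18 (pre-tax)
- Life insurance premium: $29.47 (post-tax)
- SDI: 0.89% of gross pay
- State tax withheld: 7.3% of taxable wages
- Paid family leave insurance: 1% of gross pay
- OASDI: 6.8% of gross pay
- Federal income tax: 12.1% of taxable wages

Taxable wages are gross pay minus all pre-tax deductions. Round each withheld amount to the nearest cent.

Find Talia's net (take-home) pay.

$449.04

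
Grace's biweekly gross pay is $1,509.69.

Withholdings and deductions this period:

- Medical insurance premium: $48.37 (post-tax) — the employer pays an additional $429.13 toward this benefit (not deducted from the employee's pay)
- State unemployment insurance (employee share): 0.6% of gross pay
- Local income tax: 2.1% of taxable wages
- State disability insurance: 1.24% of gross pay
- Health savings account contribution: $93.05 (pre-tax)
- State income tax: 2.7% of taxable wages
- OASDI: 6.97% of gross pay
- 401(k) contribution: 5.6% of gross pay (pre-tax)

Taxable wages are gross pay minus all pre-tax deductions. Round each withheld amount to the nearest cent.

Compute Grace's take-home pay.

401(k) contribution: $1,509.69 × 0.056 = $84.54
Health savings account contribution: $93.05
Pre-tax total = $84.54 + $93.05 = $177.59
Taxable wages = $1,509.69 − $177.59 = $1,332.10
State income tax: $1,332.10 × 0.027 = $35.97
Local income tax: $1,332.10 × 0.021 = $27.97
OASDI: $1,509.69 × 0.0697 = $105.23
State disability insurance: $1,509.69 × 0.0124 = $18.72
State unemployment insurance (employee share): $1,509.69 × 0.006 = $9.06
Medical insurance premium: $48.37
(Employer's $429.13 toward medical insurance premium is not withheld from the employee.)
Total deductions = $84.54 + $93.05 + $35.97 + $27.97 + $105.23 + $18.72 + $9.06 + $48.37 = $422.91
Net pay = $1,509.69 − $422.91 = $1,086.78

$1,086.78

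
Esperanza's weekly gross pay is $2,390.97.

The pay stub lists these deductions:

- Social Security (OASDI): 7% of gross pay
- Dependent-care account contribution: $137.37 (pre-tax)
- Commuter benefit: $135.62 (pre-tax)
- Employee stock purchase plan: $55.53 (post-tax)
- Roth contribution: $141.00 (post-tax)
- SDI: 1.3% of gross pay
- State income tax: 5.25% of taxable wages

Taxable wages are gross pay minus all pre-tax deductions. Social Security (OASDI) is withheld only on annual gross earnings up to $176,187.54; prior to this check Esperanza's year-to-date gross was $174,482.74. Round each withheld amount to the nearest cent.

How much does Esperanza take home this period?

Commuter benefit: $135.62
Dependent-care account contribution: $137.37
Pre-tax total = $135.62 + $137.37 = $272.99
Taxable wages = $2,390.97 − $272.99 = $2,117.98
State income tax: $2,117.98 × 0.0525 = $111.19
SDI: $2,390.97 × 0.013 = $31.08
Social Security (OASDI): only $176,187.54 − $174,482.74 = $1,704.80 of this check is subject → $1,704.80 × 0.07 = $119.34
Employee stock purchase plan: $55.53
Roth contribution: $141.00
Total deductions = $135.62 + $137.37 + $111.19 + $31.08 + $119.34 + $55.53 + $141.00 = $731.13
Net pay = $2,390.97 − $731.13 = $1,659.84

$1,659.84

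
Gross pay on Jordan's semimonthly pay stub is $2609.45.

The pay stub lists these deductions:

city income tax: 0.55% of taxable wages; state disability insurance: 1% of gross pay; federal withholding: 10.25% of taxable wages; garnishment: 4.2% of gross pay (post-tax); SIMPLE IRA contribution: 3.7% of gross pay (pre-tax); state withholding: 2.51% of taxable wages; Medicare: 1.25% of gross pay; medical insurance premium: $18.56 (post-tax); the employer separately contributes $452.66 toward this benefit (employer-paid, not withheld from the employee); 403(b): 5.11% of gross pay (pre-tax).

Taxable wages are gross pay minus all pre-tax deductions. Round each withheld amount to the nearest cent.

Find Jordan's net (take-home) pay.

$1875.97

403(b): $2609.45 × 0.0511 = $133.34
SIMPLE IRA contribution: $2609.45 × 0.037 = $96.55
Pre-tax total = $133.34 + $96.55 = $229.89
Taxable wages = $2609.45 − $229.89 = $2379.56
State withholding: $2379.56 × 0.0251 = $59.73
Federal withholding: $2379.56 × 0.1025 = $243.90
City income tax: $2379.56 × 0.0055 = $13.09
Medicare: $2609.45 × 0.0125 = $32.62
State disability insurance: $2609.45 × 0.01 = $26.09
Medical insurance premium: $18.56
Garnishment: $2609.45 × 0.042 = $109.60
(Employer's $452.66 toward medical insurance premium is not withheld from the employee.)
Total deductions = $133.34 + $96.55 + $59.73 + $243.90 + $13.09 + $32.62 + $26.09 + $18.56 + $109.60 = $733.48
Net pay = $2609.45 − $733.48 = $1875.97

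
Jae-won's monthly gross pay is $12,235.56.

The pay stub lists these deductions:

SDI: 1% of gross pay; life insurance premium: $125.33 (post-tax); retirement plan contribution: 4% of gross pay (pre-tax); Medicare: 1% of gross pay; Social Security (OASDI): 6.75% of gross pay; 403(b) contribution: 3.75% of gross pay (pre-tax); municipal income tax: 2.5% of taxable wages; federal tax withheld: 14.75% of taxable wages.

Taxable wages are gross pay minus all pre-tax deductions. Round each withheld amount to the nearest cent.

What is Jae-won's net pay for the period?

Retirement plan contribution: $12,235.56 × 0.04 = $489.42
403(b) contribution: $12,235.56 × 0.0375 = $458.83
Pre-tax total = $489.42 + $458.83 = $948.25
Taxable wages = $12,235.56 − $948.25 = $11,287.31
Federal tax withheld: $11,287.31 × 0.1475 = $1,664.88
Municipal income tax: $11,287.31 × 0.025 = $282.18
Social Security (OASDI): $12,235.56 × 0.0675 = $825.90
Medicare: $12,235.56 × 0.01 = $122.36
SDI: $12,235.56 × 0.01 = $122.36
Life insurance premium: $125.33
Total deductions = $489.42 + $458.83 + $1,664.88 + $282.18 + $825.90 + $122.36 + $122.36 + $125.33 = $4,091.26
Net pay = $12,235.56 − $4,091.26 = $8,144.30

$8,144.30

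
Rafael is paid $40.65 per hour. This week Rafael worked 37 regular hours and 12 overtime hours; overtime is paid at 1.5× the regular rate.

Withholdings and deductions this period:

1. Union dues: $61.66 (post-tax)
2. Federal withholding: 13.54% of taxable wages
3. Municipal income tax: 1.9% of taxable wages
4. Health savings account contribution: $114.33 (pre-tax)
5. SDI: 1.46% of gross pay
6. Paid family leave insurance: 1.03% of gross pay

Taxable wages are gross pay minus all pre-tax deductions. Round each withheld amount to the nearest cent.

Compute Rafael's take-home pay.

Regular pay: 37 × $40.65 = $1504.05
Overtime pay: 12 × $40.65 × 1.5 = $731.70
Gross pay = $1504.05 + $731.70 = $2235.75
Health savings account contribution: $114.33
Taxable wages = $2235.75 − $114.33 = $2121.42
Municipal income tax: $2121.42 × 0.019 = $40.31
Federal withholding: $2121.42 × 0.1354 = $287.24
SDI: $2235.75 × 0.0146 = $32.64
Paid family leave insurance: $2235.75 × 0.0103 = $23.03
Union dues: $61.66
Total deductions = $114.33 + $40.31 + $287.24 + $32.64 + $23.03 + $61.66 = $559.21
Net pay = $2235.75 − $559.21 = $1676.54

$1676.54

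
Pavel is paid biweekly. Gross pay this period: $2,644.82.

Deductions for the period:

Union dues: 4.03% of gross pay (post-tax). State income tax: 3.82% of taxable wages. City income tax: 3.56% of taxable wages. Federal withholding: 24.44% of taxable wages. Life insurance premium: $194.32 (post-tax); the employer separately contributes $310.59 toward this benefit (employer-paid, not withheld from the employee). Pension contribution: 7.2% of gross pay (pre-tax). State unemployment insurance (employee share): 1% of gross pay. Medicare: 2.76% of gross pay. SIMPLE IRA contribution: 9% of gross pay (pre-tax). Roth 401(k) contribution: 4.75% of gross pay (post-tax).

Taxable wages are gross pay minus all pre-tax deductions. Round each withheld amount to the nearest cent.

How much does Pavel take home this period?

SIMPLE IRA contribution: $2,644.82 × 0.09 = $238.03
Pension contribution: $2,644.82 × 0.072 = $190.43
Pre-tax total = $238.03 + $190.43 = $428.46
Taxable wages = $2,644.82 − $428.46 = $2,216.36
State income tax: $2,216.36 × 0.0382 = $84.66
Federal withholding: $2,216.36 × 0.2444 = $541.68
City income tax: $2,216.36 × 0.0356 = $78.90
Medicare: $2,644.82 × 0.0276 = $73.00
State unemployment insurance (employee share): $2,644.82 × 0.01 = $26.45
Union dues: $2,644.82 × 0.0403 = $106.59
Roth 401(k) contribution: $2,644.82 × 0.0475 = $125.63
Life insurance premium: $194.32
(Employer's $310.59 toward life insurance premium is not withheld from the employee.)
Total deductions = $238.03 + $190.43 + $84.66 + $541.68 + $78.90 + $73.00 + $26.45 + $106.59 + $125.63 + $194.32 = $1,659.69
Net pay = $2,644.82 − $1,659.69 = $985.13

$985.13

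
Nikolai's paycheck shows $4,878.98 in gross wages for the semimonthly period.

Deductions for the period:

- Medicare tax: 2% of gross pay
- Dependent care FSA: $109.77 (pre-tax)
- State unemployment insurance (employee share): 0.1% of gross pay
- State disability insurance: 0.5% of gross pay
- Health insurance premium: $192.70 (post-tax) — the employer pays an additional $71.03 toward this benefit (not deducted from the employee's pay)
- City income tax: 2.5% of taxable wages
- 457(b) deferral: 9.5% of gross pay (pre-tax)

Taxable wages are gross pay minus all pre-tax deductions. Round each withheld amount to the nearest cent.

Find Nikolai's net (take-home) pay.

$3,878.52

Dependent care FSA: $109.77
457(b) deferral: $4,878.98 × 0.095 = $463.50
Pre-tax total = $109.77 + $463.50 = $573.27
Taxable wages = $4,878.98 − $573.27 = $4,305.71
City income tax: $4,305.71 × 0.025 = $107.64
Medicare tax: $4,878.98 × 0.02 = $97.58
State unemployment insurance (employee share): $4,878.98 × 0.001 = $4.88
State disability insurance: $4,878.98 × 0.005 = $24.39
Health insurance premium: $192.70
(Employer's $71.03 toward health insurance premium is not withheld from the employee.)
Total deductions = $109.77 + $463.50 + $107.64 + $97.58 + $4.88 + $24.39 + $192.70 = $1,000.46
Net pay = $4,878.98 − $1,000.46 = $3,878.52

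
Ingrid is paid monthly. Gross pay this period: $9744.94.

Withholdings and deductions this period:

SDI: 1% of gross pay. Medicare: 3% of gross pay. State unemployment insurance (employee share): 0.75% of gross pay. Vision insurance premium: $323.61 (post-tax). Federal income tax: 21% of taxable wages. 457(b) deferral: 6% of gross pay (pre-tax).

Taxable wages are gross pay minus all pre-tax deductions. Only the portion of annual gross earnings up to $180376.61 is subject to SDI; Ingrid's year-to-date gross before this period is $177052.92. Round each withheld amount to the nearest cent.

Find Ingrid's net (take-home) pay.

$6514.30

457(b) deferral: $9744.94 × 0.06 = $584.70
Taxable wages = $9744.94 − $584.70 = $9160.24
Federal income tax: $9160.24 × 0.21 = $1923.65
Medicare: $9744.94 × 0.03 = $292.35
SDI: only $180376.61 − $177052.92 = $3323.69 of this check is subject → $3323.69 × 0.01 = $33.24
State unemployment insurance (employee share): $9744.94 × 0.0075 = $73.09
Vision insurance premium: $323.61
Total deductions = $584.70 + $1923.65 + $292.35 + $33.24 + $73.09 + $323.61 = $3230.64
Net pay = $9744.94 − $3230.64 = $6514.30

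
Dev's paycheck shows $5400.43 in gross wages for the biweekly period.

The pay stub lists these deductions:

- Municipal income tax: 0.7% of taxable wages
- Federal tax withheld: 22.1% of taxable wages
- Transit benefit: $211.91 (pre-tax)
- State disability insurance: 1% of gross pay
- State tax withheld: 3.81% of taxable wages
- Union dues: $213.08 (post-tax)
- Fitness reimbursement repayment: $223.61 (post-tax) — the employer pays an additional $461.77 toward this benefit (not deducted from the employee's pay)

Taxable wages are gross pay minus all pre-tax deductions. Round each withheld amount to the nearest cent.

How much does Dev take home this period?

Transit benefit: $211.91
Taxable wages = $5400.43 − $211.91 = $5188.52
Municipal income tax: $5188.52 × 0.007 = $36.32
State tax withheld: $5188.52 × 0.0381 = $197.68
Federal tax withheld: $5188.52 × 0.221 = $1146.66
State disability insurance: $5400.43 × 0.01 = $54.00
Fitness reimbursement repayment: $223.61
Union dues: $213.08
(Employer's $461.77 toward fitness reimbursement repayment is not withheld from the employee.)
Total deductions = $211.91 + $36.32 + $197.68 + $1146.66 + $54.00 + $223.61 + $213.08 = $2083.26
Net pay = $5400.43 − $2083.26 = $3317.17

$3317.17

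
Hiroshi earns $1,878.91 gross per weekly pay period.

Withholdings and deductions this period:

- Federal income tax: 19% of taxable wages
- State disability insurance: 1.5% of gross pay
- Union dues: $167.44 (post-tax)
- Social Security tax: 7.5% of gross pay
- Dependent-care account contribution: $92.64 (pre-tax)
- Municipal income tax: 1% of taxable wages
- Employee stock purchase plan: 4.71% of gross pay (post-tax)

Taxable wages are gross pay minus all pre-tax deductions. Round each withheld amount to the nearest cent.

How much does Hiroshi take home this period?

$1,003.98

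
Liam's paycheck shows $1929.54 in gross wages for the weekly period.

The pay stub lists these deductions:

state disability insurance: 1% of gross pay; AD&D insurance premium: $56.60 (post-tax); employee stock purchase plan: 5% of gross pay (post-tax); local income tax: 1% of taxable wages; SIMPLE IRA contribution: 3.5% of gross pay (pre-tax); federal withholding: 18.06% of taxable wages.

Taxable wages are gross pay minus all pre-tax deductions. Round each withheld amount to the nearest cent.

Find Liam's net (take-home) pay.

SIMPLE IRA contribution: $1929.54 × 0.035 = $67.53
Taxable wages = $1929.54 − $67.53 = $1862.01
Federal withholding: $1862.01 × 0.1806 = $336.28
Local income tax: $1862.01 × 0.01 = $18.62
State disability insurance: $1929.54 × 0.01 = $19.30
AD&D insurance premium: $56.60
Employee stock purchase plan: $1929.54 × 0.05 = $96.48
Total deductions = $67.53 + $336.28 + $18.62 + $19.30 + $56.60 + $96.48 = $594.81
Net pay = $1929.54 − $594.81 = $1334.73

$1334.73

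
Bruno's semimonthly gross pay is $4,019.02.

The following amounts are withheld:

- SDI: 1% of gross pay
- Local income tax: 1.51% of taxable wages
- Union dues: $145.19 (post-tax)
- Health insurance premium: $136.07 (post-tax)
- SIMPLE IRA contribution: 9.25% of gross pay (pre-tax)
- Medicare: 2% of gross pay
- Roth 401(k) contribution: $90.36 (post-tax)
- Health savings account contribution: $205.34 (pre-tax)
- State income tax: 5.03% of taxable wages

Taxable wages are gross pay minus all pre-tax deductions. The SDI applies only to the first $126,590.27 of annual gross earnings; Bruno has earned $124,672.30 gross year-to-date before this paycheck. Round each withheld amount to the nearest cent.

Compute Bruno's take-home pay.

$2,745.64

SIMPLE IRA contribution: $4,019.02 × 0.0925 = $371.76
Health savings account contribution: $205.34
Pre-tax total = $371.76 + $205.34 = $577.10
Taxable wages = $4,019.02 − $577.10 = $3,441.92
State income tax: $3,441.92 × 0.0503 = $173.13
Local income tax: $3,441.92 × 0.0151 = $51.97
Medicare: $4,019.02 × 0.02 = $80.38
SDI: only $126,590.27 − $124,672.30 = $1,917.97 of this check is subject → $1,917.97 × 0.01 = $19.18
Union dues: $145.19
Health insurance premium: $136.07
Roth 401(k) contribution: $90.36
Total deductions = $371.76 + $205.34 + $173.13 + $51.97 + $80.38 + $19.18 + $145.19 + $136.07 + $90.36 = $1,273.38
Net pay = $4,019.02 − $1,273.38 = $2,745.64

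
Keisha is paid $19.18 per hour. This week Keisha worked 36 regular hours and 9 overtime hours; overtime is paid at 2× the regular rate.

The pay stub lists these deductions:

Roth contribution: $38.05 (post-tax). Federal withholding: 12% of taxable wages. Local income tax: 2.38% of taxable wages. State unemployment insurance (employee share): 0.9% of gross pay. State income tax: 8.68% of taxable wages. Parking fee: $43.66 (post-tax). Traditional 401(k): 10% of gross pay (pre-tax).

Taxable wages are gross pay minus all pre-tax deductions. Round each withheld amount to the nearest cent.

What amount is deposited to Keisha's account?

$626.16

Regular pay: 36 × $19.18 = $690.48
Overtime pay: 9 × $19.18 × 2 = $345.24
Gross pay = $690.48 + $345.24 = $1,035.72
Traditional 401(k): $1,035.72 × 0.1 = $103.57
Taxable wages = $1,035.72 − $103.57 = $932.15
Federal withholding: $932.15 × 0.12 = $111.86
Local income tax: $932.15 × 0.0238 = $22.19
State income tax: $932.15 × 0.0868 = $80.91
State unemployment insurance (employee share): $1,035.72 × 0.009 = $9.32
Roth contribution: $38.05
Parking fee: $43.66
Total deductions = $103.57 + $111.86 + $22.19 + $80.91 + $9.32 + $38.05 + $43.66 = $409.56
Net pay = $1,035.72 − $409.56 = $626.16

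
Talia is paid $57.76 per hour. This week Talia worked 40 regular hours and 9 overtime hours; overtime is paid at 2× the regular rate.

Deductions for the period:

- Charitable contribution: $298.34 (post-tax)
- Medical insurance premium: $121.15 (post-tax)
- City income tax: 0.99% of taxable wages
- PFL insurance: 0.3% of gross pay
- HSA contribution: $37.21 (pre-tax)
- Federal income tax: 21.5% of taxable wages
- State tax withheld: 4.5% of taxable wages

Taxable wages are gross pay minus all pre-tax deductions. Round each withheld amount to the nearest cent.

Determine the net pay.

$1989.18

Regular pay: 40 × $57.76 = $2310.40
Overtime pay: 9 × $57.76 × 2 = $1039.68
Gross pay = $2310.40 + $1039.68 = $3350.08
HSA contribution: $37.21
Taxable wages = $3350.08 − $37.21 = $3312.87
Federal income tax: $3312.87 × 0.215 = $712.27
City income tax: $3312.87 × 0.0099 = $32.80
State tax withheld: $3312.87 × 0.045 = $149.08
PFL insurance: $3350.08 × 0.003 = $10.05
Charitable contribution: $298.34
Medical insurance premium: $121.15
Total deductions = $37.21 + $712.27 + $32.80 + $149.08 + $10.05 + $298.34 + $121.15 = $1360.90
Net pay = $3350.08 − $1360.90 = $1989.18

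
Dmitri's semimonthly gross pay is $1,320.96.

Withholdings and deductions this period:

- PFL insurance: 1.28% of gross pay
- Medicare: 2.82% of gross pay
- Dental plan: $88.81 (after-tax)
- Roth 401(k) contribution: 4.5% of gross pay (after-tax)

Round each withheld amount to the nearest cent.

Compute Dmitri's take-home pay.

PFL insurance: $1,320.96 × 0.0128 = $16.91
Medicare: $1,320.96 × 0.0282 = $37.25
Dental plan: $88.81
Roth 401(k) contribution: $1,320.96 × 0.045 = $59.44
Total deductions = $16.91 + $37.25 + $88.81 + $59.44 = $202.41
Net pay = $1,320.96 − $202.41 = $1,118.55

$1,118.55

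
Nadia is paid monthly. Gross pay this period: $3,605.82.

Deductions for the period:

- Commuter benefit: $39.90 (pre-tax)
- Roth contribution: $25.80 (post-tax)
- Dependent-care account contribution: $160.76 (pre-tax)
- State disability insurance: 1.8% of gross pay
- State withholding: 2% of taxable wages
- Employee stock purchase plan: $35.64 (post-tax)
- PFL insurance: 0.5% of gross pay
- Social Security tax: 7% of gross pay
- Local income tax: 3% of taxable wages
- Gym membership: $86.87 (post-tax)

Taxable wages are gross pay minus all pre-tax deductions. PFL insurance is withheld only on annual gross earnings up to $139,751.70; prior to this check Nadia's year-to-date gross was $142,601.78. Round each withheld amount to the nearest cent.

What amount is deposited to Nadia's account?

$2,769.29

Commuter benefit: $39.90
Dependent-care account contribution: $160.76
Pre-tax total = $39.90 + $160.76 = $200.66
Taxable wages = $3,605.82 − $200.66 = $3,405.16
Local income tax: $3,405.16 × 0.03 = $102.15
State withholding: $3,405.16 × 0.02 = $68.10
Social Security tax: $3,605.82 × 0.07 = $252.41
State disability insurance: $3,605.82 × 0.018 = $64.90
PFL insurance: annual cap $139,751.70 already reached (YTD $142,601.78), so $0.00
Roth contribution: $25.80
Gym membership: $86.87
Employee stock purchase plan: $35.64
Total deductions = $39.90 + $160.76 + $102.15 + $68.10 + $252.41 + $64.90 + $0.00 + $25.80 + $86.87 + $35.64 = $836.53
Net pay = $3,605.82 − $836.53 = $2,769.29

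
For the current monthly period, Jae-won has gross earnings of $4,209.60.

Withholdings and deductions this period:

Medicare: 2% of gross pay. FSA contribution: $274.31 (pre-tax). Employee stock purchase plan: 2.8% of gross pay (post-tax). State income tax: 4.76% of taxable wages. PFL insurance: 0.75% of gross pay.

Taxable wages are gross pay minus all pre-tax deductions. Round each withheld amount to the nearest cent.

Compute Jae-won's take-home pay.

$3,514.34

FSA contribution: $274.31
Taxable wages = $4,209.60 − $274.31 = $3,935.29
State income tax: $3,935.29 × 0.0476 = $187.32
PFL insurance: $4,209.60 × 0.0075 = $31.57
Medicare: $4,209.60 × 0.02 = $84.19
Employee stock purchase plan: $4,209.60 × 0.028 = $117.87
Total deductions = $274.31 + $187.32 + $31.57 + $84.19 + $117.87 = $695.26
Net pay = $4,209.60 − $695.26 = $3,514.34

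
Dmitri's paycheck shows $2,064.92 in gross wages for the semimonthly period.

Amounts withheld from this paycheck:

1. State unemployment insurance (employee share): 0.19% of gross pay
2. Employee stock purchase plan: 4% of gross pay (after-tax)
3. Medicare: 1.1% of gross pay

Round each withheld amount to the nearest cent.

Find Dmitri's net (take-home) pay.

$1,955.69

Medicare: $2,064.92 × 0.011 = $22.71
State unemployment insurance (employee share): $2,064.92 × 0.0019 = $3.92
Employee stock purchase plan: $2,064.92 × 0.04 = $82.60
Total deductions = $22.71 + $3.92 + $82.60 = $109.23
Net pay = $2,064.92 − $109.23 = $1,955.69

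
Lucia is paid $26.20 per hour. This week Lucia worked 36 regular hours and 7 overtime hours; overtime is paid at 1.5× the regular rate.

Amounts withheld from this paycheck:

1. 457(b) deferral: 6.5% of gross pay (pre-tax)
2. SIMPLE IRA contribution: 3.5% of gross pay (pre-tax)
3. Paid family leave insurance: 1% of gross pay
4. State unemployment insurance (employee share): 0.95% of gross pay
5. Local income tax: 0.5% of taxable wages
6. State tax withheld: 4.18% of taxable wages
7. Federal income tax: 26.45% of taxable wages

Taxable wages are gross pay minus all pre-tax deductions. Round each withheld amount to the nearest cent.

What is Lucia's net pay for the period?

$731.39

Regular pay: 36 × $26.20 = $943.20
Overtime pay: 7 × $26.20 × 1.5 = $275.10
Gross pay = $943.20 + $275.10 = $1,218.30
SIMPLE IRA contribution: $1,218.30 × 0.035 = $42.64
457(b) deferral: $1,218.30 × 0.065 = $79.19
Pre-tax total = $42.64 + $79.19 = $121.83
Taxable wages = $1,218.30 − $121.83 = $1,096.47
State tax withheld: $1,096.47 × 0.0418 = $45.83
Local income tax: $1,096.47 × 0.005 = $5.48
Federal income tax: $1,096.47 × 0.2645 = $290.02
State unemployment insurance (employee share): $1,218.30 × 0.0095 = $11.57
Paid family leave insurance: $1,218.30 × 0.01 = $12.18
Total deductions = $42.64 + $79.19 + $45.83 + $5.48 + $290.02 + $11.57 + $12.18 = $486.91
Net pay = $1,218.30 − $486.91 = $731.39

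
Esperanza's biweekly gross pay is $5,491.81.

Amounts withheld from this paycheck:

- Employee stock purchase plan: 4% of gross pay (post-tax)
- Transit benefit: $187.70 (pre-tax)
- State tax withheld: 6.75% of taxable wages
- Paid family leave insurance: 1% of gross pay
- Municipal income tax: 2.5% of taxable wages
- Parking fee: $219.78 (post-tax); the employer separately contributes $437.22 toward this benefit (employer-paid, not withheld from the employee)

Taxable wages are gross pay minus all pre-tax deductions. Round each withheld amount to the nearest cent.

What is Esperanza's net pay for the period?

Transit benefit: $187.70
Taxable wages = $5,491.81 − $187.70 = $5,304.11
Municipal income tax: $5,304.11 × 0.025 = $132.60
State tax withheld: $5,304.11 × 0.0675 = $358.03
Paid family leave insurance: $5,491.81 × 0.01 = $54.92
Employee stock purchase plan: $5,491.81 × 0.04 = $219.67
Parking fee: $219.78
(Employer's $437.22 toward parking fee is not withheld from the employee.)
Total deductions = $187.70 + $132.60 + $358.03 + $54.92 + $219.67 + $219.78 = $1,172.70
Net pay = $5,491.81 − $1,172.70 = $4,319.11

$4,319.11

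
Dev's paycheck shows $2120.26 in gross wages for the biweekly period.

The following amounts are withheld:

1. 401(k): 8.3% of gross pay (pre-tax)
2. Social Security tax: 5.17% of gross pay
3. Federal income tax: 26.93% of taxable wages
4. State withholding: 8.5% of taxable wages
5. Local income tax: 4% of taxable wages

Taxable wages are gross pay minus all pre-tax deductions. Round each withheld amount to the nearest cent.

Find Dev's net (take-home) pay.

$1068.04

401(k): $2120.26 × 0.083 = $175.98
Taxable wages = $2120.26 − $175.98 = $1944.28
Federal income tax: $1944.28 × 0.2693 = $523.59
State withholding: $1944.28 × 0.085 = $165.26
Local income tax: $1944.28 × 0.04 = $77.77
Social Security tax: $2120.26 × 0.0517 = $109.62
Total deductions = $175.98 + $523.59 + $165.26 + $77.77 + $109.62 = $1052.22
Net pay = $2120.26 − $1052.22 = $1068.04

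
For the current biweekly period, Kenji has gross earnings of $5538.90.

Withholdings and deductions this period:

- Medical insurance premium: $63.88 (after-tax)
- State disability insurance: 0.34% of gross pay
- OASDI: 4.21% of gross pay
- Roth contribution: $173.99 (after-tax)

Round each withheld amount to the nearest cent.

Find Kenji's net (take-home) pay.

OASDI: $5538.90 × 0.0421 = $233.19
State disability insurance: $5538.90 × 0.0034 = $18.83
Roth contribution: $173.99
Medical insurance premium: $63.88
Total deductions = $233.19 + $18.83 + $173.99 + $63.88 = $489.89
Net pay = $5538.90 − $489.89 = $5049.01

$5049.01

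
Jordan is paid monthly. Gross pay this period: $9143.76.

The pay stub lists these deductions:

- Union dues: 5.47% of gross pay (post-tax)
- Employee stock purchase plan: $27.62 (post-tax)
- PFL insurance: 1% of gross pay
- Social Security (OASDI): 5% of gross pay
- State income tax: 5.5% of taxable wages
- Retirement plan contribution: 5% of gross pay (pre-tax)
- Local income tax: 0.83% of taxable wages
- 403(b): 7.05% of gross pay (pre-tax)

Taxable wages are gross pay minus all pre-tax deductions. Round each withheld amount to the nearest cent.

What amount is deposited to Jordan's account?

$6456.46

403(b): $9143.76 × 0.0705 = $644.64
Retirement plan contribution: $9143.76 × 0.05 = $457.19
Pre-tax total = $644.64 + $457.19 = $1101.83
Taxable wages = $9143.76 − $1101.83 = $8041.93
State income tax: $8041.93 × 0.055 = $442.31
Local income tax: $8041.93 × 0.0083 = $66.75
Social Security (OASDI): $9143.76 × 0.05 = $457.19
PFL insurance: $9143.76 × 0.01 = $91.44
Union dues: $9143.76 × 0.0547 = $500.16
Employee stock purchase plan: $27.62
Total deductions = $644.64 + $457.19 + $442.31 + $66.75 + $457.19 + $91.44 + $500.16 + $27.62 = $2687.30
Net pay = $9143.76 − $2687.30 = $6456.46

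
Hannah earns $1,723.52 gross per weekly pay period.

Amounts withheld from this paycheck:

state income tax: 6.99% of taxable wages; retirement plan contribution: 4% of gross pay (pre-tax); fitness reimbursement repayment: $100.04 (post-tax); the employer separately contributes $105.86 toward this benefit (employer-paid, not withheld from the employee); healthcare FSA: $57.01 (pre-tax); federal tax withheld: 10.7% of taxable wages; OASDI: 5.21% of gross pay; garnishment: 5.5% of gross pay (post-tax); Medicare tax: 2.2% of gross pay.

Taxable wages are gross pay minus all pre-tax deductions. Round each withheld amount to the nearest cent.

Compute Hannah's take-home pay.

$992.41

Retirement plan contribution: $1,723.52 × 0.04 = $68.94
Healthcare FSA: $57.01
Pre-tax total = $68.94 + $57.01 = $125.95
Taxable wages = $1,723.52 − $125.95 = $1,597.57
State income tax: $1,597.57 × 0.0699 = $111.67
Federal tax withheld: $1,597.57 × 0.107 = $170.94
OASDI: $1,723.52 × 0.0521 = $89.80
Medicare tax: $1,723.52 × 0.022 = $37.92
Garnishment: $1,723.52 × 0.055 = $94.79
Fitness reimbursement repayment: $100.04
(Employer's $105.86 toward fitness reimbursement repayment is not withheld from the employee.)
Total deductions = $68.94 + $57.01 + $111.67 + $170.94 + $89.80 + $37.92 + $94.79 + $100.04 = $731.11
Net pay = $1,723.52 − $731.11 = $992.41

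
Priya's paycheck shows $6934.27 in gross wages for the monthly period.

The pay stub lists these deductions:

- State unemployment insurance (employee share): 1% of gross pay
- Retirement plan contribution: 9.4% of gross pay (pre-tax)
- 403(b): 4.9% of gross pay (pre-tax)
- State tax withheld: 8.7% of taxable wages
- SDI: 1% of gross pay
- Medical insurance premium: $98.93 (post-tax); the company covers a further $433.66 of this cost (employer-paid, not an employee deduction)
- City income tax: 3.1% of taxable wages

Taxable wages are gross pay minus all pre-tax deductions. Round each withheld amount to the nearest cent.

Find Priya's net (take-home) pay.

$5003.83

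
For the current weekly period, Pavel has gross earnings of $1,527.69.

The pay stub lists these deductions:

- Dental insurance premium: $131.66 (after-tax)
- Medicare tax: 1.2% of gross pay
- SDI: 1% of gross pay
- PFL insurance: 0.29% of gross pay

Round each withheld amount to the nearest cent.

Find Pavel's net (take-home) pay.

PFL insurance: $1,527.69 × 0.0029 = $4.43
Medicare tax: $1,527.69 × 0.012 = $18.33
SDI: $1,527.69 × 0.01 = $15.28
Dental insurance premium: $131.66
Total deductions = $4.43 + $18.33 + $15.28 + $131.66 = $169.70
Net pay = $1,527.69 − $169.70 = $1,357.99

$1,357.99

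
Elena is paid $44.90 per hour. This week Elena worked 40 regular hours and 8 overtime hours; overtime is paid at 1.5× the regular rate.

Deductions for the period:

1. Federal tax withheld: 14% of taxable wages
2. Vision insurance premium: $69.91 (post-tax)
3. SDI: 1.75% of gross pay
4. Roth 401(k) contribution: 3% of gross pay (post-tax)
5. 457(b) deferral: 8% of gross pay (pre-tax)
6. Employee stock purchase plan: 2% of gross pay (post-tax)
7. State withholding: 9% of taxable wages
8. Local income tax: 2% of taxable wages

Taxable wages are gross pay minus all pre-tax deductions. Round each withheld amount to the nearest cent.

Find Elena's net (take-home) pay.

Regular pay: 40 × $44.90 = $1,796.00
Overtime pay: 8 × $44.90 × 1.5 = $538.80
Gross pay = $1,796.00 + $538.80 = $2,334.80
457(b) deferral: $2,334.80 × 0.08 = $186.78
Taxable wages = $2,334.80 − $186.78 = $2,148.02
Federal tax withheld: $2,148.02 × 0.14 = $300.72
Local income tax: $2,148.02 × 0.02 = $42.96
State withholding: $2,148.02 × 0.09 = $193.32
SDI: $2,334.80 × 0.0175 = $40.86
Vision insurance premium: $69.91
Roth 401(k) contribution: $2,334.80 × 0.03 = $70.04
Employee stock purchase plan: $2,334.80 × 0.02 = $46.70
Total deductions = $186.78 + $300.72 + $42.96 + $193.32 + $40.86 + $69.91 + $70.04 + $46.70 = $951.29
Net pay = $2,334.80 − $951.29 = $1,383.51

$1,383.51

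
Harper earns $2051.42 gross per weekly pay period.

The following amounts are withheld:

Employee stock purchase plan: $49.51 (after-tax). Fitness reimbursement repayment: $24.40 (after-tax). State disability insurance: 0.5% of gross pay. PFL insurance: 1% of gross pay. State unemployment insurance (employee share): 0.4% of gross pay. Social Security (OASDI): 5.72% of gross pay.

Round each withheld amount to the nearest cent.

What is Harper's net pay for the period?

$1821.19

State disability insurance: $2051.42 × 0.005 = $10.26
State unemployment insurance (employee share): $2051.42 × 0.004 = $8.21
Social Security (OASDI): $2051.42 × 0.0572 = $117.34
PFL insurance: $2051.42 × 0.01 = $20.51
Employee stock purchase plan: $49.51
Fitness reimbursement repayment: $24.40
Total deductions = $10.26 + $8.21 + $117.34 + $20.51 + $49.51 + $24.40 = $230.23
Net pay = $2051.42 − $230.23 = $1821.19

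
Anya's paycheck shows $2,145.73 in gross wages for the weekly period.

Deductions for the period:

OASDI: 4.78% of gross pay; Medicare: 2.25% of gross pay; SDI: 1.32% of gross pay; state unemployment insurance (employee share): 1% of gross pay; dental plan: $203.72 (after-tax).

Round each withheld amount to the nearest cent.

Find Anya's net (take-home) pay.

Medicare: $2,145.73 × 0.0225 = $48.28
State unemployment insurance (employee share): $2,145.73 × 0.01 = $21.46
SDI: $2,145.73 × 0.0132 = $28.32
OASDI: $2,145.73 × 0.0478 = $102.57
Dental plan: $203.72
Total deductions = $48.28 + $21.46 + $28.32 + $102.57 + $203.72 = $404.35
Net pay = $2,145.73 − $404.35 = $1,741.38

$1,741.38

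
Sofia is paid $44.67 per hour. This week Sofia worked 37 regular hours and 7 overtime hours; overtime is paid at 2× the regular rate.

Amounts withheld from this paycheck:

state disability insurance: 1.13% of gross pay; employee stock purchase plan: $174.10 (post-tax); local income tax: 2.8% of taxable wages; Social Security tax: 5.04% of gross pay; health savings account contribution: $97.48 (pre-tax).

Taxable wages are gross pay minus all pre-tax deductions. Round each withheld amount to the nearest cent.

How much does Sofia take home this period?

Regular pay: 37 × $44.67 = $1,652.79
Overtime pay: 7 × $44.67 × 2 = $625.38
Gross pay = $1,652.79 + $625.38 = $2,278.17
Health savings account contribution: $97.48
Taxable wages = $2,278.17 − $97.48 = $2,180.69
Local income tax: $2,180.69 × 0.028 = $61.06
Social Security tax: $2,278.17 × 0.0504 = $114.82
State disability insurance: $2,278.17 × 0.0113 = $25.74
Employee stock purchase plan: $174.10
Total deductions = $97.48 + $61.06 + $114.82 + $25.74 + $174.10 = $473.20
Net pay = $2,278.17 − $473.20 = $1,804.97

$1,804.97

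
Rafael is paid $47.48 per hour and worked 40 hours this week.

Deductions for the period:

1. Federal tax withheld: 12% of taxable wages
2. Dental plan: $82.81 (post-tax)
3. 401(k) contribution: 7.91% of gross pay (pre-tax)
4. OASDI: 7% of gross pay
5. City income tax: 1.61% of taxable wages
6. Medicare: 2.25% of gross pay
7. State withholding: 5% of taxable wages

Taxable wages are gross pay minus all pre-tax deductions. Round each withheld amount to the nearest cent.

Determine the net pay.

Gross pay: 40 × $47.48 = $1,899.20
401(k) contribution: $1,899.20 × 0.0791 = $150.23
Taxable wages = $1,899.20 − $150.23 = $1,748.97
State withholding: $1,748.97 × 0.05 = $87.45
Federal tax withheld: $1,748.97 × 0.12 = $209.88
City income tax: $1,748.97 × 0.0161 = $28.16
Medicare: $1,899.20 × 0.0225 = $42.73
OASDI: $1,899.20 × 0.07 = $132.94
Dental plan: $82.81
Total deductions = $150.23 + $87.45 + $209.88 + $28.16 + $42.73 + $132.94 + $82.81 = $734.20
Net pay = $1,899.20 − $734.20 = $1,165.00

$1,165.00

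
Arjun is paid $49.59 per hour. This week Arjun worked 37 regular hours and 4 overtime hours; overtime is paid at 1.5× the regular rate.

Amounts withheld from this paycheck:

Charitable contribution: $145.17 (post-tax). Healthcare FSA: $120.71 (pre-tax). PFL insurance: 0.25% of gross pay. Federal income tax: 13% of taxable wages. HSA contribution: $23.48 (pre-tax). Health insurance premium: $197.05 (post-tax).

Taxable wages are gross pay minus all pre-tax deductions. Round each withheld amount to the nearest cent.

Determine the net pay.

Regular pay: 37 × $49.59 = $1834.83
Overtime pay: 4 × $49.59 × 1.5 = $297.54
Gross pay = $1834.83 + $297.54 = $2132.37
HSA contribution: $23.48
Healthcare FSA: $120.71
Pre-tax total = $23.48 + $120.71 = $144.19
Taxable wages = $2132.37 − $144.19 = $1988.18
Federal income tax: $1988.18 × 0.13 = $258.46
PFL insurance: $2132.37 × 0.0025 = $5.33
Health insurance premium: $197.05
Charitable contribution: $145.17
Total deductions = $23.48 + $120.71 + $258.46 + $5.33 + $197.05 + $145.17 = $750.20
Net pay = $2132.37 − $750.20 = $1382.17

$1382.17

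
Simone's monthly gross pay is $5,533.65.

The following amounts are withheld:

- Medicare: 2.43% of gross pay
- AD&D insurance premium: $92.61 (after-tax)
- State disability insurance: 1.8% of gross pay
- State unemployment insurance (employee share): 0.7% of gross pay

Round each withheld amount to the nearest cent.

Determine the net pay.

$5,168.22

State disability insurance: $5,533.65 × 0.018 = $99.61
Medicare: $5,533.65 × 0.0243 = $134.47
State unemployment insurance (employee share): $5,533.65 × 0.007 = $38.74
AD&D insurance premium: $92.61
Total deductions = $99.61 + $134.47 + $38.74 + $92.61 = $365.43
Net pay = $5,533.65 − $365.43 = $5,168.22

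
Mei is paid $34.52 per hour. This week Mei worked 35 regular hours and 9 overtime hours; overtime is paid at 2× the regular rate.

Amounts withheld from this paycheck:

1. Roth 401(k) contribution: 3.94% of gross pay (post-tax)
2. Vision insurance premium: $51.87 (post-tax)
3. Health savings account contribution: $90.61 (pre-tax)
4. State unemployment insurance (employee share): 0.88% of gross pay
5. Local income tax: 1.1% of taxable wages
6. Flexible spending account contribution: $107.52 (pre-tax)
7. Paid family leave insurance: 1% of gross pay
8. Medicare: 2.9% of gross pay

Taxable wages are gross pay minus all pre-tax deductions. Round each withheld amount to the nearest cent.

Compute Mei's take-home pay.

Regular pay: 35 × $34.52 = $1,208.20
Overtime pay: 9 × $34.52 × 2 = $621.36
Gross pay = $1,208.20 + $621.36 = $1,829.56
Flexible spending account contribution: $107.52
Health savings account contribution: $90.61
Pre-tax total = $107.52 + $90.61 = $198.13
Taxable wages = $1,829.56 − $198.13 = $1,631.43
Local income tax: $1,631.43 × 0.011 = $17.95
State unemployment insurance (employee share): $1,829.56 × 0.0088 = $16.10
Medicare: $1,829.56 × 0.029 = $53.06
Paid family leave insurance: $1,829.56 × 0.01 = $18.30
Vision insurance premium: $51.87
Roth 401(k) contribution: $1,829.56 × 0.0394 = $72.08
Total deductions = $107.52 + $90.61 + $17.95 + $16.10 + $53.06 + $18.30 + $51.87 + $72.08 = $427.49
Net pay = $1,829.56 − $427.49 = $1,402.07

$1,402.07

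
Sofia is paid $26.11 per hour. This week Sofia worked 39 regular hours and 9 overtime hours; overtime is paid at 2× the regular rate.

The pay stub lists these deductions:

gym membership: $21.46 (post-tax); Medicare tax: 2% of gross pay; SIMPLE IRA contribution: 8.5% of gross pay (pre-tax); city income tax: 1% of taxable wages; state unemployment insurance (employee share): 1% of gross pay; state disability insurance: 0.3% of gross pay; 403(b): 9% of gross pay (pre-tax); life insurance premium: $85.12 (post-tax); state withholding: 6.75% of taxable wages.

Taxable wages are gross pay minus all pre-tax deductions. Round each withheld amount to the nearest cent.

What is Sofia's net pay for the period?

$976.98

Regular pay: 39 × $26.11 = $1,018.29
Overtime pay: 9 × $26.11 × 2 = $469.98
Gross pay = $1,018.29 + $469.98 = $1,488.27
SIMPLE IRA contribution: $1,488.27 × 0.085 = $126.50
403(b): $1,488.27 × 0.09 = $133.94
Pre-tax total = $126.50 + $133.94 = $260.44
Taxable wages = $1,488.27 − $260.44 = $1,227.83
City income tax: $1,227.83 × 0.01 = $12.28
State withholding: $1,227.83 × 0.0675 = $82.88
Medicare tax: $1,488.27 × 0.02 = $29.77
State unemployment insurance (employee share): $1,488.27 × 0.01 = $14.88
State disability insurance: $1,488.27 × 0.003 = $4.46
Gym membership: $21.46
Life insurance premium: $85.12
Total deductions = $126.50 + $133.94 + $12.28 + $82.88 + $29.77 + $14.88 + $4.46 + $21.46 + $85.12 = $511.29
Net pay = $1,488.27 − $511.29 = $976.98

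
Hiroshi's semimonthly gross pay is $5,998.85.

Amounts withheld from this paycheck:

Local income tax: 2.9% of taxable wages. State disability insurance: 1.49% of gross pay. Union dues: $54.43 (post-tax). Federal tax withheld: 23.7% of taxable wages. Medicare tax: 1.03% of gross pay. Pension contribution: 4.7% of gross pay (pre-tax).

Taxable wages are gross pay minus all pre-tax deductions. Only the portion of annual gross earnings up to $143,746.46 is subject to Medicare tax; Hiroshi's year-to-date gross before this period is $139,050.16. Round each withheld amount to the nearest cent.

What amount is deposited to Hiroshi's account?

$4,004.02

Pension contribution: $5,998.85 × 0.047 = $281.95
Taxable wages = $5,998.85 − $281.95 = $5,716.90
Federal tax withheld: $5,716.90 × 0.237 = $1,354.91
Local income tax: $5,716.90 × 0.029 = $165.79
State disability insurance: $5,998.85 × 0.0149 = $89.38
Medicare tax: only $143,746.46 − $139,050.16 = $4,696.30 of this check is subject → $4,696.30 × 0.0103 = $48.37
Union dues: $54.43
Total deductions = $281.95 + $1,354.91 + $165.79 + $89.38 + $48.37 + $54.43 = $1,994.83
Net pay = $5,998.85 − $1,994.83 = $4,004.02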